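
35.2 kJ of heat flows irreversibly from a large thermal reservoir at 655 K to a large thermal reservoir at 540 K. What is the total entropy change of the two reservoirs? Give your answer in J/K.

ΔS_total = 11.4 J/K

ΔS_hot = −Q/T_H = −35200/655 = -53.74 J/K and ΔS_cold = +Q/T_C = 35200/540 = 65.19 J/K.
ΔS_total = -53.74 + 65.19 = 11.4 J/K, positive as the second law requires.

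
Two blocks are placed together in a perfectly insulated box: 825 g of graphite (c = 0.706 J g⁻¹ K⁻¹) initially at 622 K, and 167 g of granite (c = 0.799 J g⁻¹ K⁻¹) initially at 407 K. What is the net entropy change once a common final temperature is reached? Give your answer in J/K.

Energy balance: T_f = (m₁c₁T₁ + m₂c₂T₂)/(m₁c₁ + m₂c₂) = 581.93 K.
ΔS₁ = m₁c₁ ln(T_f/T₁) = 582.45 × ln(581.93/622) = -38.79 J/K.
ΔS₂ = m₂c₂ ln(T_f/T₂) = 133.433 × ln(581.93/407) = 47.71 J/K.
ΔS_total = -38.79 + 47.71 = 8.92 J/K.

ΔS_total = 8.92 J/K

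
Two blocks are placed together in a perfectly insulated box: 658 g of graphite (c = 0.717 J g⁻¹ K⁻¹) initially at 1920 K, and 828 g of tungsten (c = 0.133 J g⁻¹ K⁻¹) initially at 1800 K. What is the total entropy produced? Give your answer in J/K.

Energy balance: T_f = (m₁c₁T₁ + m₂c₂T₂)/(m₁c₁ + m₂c₂) = 1897.3 K.
ΔS₁ = m₁c₁ ln(T_f/T₁) = 471.786 × ln(1897.3/1920) = -5.6135 J/K.
ΔS₂ = m₂c₂ ln(T_f/T₂) = 110.124 × ln(1897.3/1800) = 5.7969 J/K.
ΔS_total = -5.6135 + 5.7969 = 0.183 J/K.

ΔS_total = 0.183 J/K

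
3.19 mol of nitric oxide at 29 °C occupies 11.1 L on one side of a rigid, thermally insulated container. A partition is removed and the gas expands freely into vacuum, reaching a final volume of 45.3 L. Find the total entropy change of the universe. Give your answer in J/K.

ΔS_universe = 37.3 J/K

No heat is exchanged and no work is done, so the ideal-gas temperature stays constant.
Entropy is a state function; using a reversible isothermal path, ΔS_gas = nR ln(V₂/V₁) = 3.19 × 8.314 × ln(45.3/11.1) = 37.3 J/K.
The insulated surroundings exchange no heat, so ΔS_surr = 0 and ΔS_universe = ΔS_gas.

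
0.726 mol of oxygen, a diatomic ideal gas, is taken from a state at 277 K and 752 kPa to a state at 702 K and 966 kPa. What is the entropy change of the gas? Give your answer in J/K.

ΔS = 18.1 J/K

ΔS = nC_p ln(T₂/T₁) − nR ln(P₂/P₁), with C_p = 7R/2 = 29.1 J mol⁻¹ K⁻¹ for a diatomic ideal gas.
ΔS = 0.726 × [29.1 × ln(702/277) − 8.314 × ln(966/752)] = 18.1 J/K.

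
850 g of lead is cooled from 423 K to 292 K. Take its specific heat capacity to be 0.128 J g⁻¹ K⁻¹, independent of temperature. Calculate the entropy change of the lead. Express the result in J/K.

ΔS = ∫dQ_rev/T = m c ln(T₂/T₁) = 850 × 0.128 × ln(292/423) = -40.3 J/K.

ΔS = -40.3 J/K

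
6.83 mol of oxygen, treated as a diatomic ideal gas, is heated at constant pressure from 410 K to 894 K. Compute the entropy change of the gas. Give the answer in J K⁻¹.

ΔS = 155 J/K

At constant pressure, ΔS = nC_p ln(T₂/T₁) with C_p = 7R/2 = 29.1 J mol⁻¹ K⁻¹.
ΔS = 6.83 × 29.1 × ln(894/410) = 155 J/K.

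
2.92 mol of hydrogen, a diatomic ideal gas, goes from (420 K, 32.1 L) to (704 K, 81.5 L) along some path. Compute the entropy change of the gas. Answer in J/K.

Entropy is a state function: ΔS = nC_V ln(T₂/T₁) + nR ln(V₂/V₁), with C_V = 5R/2 = 20.79 J mol⁻¹ K⁻¹ for a diatomic ideal gas.
ΔS = 2.92 × [20.79 × ln(704/420) + 8.314 × ln(81.5/32.1)] = 54 J/K.

ΔS = 54 J/K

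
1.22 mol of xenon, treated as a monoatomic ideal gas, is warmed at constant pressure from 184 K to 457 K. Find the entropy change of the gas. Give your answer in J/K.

At constant pressure, ΔS = nC_p ln(T₂/T₁) with C_p = 5R/2 = 20.79 J mol⁻¹ K⁻¹.
ΔS = 1.22 × 20.79 × ln(457/184) = 23.1 J/K.

ΔS = 23.1 J/K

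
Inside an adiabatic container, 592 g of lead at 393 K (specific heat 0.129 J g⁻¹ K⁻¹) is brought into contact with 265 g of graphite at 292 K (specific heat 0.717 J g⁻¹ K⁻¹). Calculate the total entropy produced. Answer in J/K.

ΔS_total = 2.5 J/K

Energy balance: T_f = (m₁c₁T₁ + m₂c₂T₂)/(m₁c₁ + m₂c₂) = 320.96 K.
ΔS₁ = m₁c₁ ln(T_f/T₁) = 76.368 × ln(320.96/393) = -15.465 J/K.
ΔS₂ = m₂c₂ ln(T_f/T₂) = 190.005 × ln(320.96/292) = 17.965 J/K.
ΔS_total = -15.465 + 17.965 = 2.5 J/K.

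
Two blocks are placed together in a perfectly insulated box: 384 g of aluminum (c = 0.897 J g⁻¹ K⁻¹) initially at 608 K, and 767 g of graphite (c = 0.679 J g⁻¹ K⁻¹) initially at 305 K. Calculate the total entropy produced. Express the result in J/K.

ΔS_total = 50.7 J/K

Energy balance: T_f = (m₁c₁T₁ + m₂c₂T₂)/(m₁c₁ + m₂c₂) = 425.62 K.
ΔS₁ = m₁c₁ ln(T_f/T₁) = 344.448 × ln(425.62/608) = -122.8 J/K.
ΔS₂ = m₂c₂ ln(T_f/T₂) = 520.793 × ln(425.62/305) = 173.5 J/K.
ΔS_total = -122.8 + 173.5 = 50.7 J/K.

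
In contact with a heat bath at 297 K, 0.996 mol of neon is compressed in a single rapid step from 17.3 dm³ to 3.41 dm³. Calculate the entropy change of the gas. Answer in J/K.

ΔS_gas = -13.4 J/K

Entropy is a state function, so ΔS_gas depends only on the end states.
For an isothermal ideal gas ΔS_gas = nR ln(V₂/V₁) = 0.996 × 8.314 × ln(3.41/17.3) = -13.4 J/K.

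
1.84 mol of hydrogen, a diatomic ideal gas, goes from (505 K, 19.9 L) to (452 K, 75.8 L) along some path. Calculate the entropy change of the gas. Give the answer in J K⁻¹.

ΔS = 16.2 J/K

Entropy is a state function: ΔS = nC_V ln(T₂/T₁) + nR ln(V₂/V₁), with C_V = 5R/2 = 20.79 J mol⁻¹ K⁻¹ for a diatomic ideal gas.
ΔS = 1.84 × [20.79 × ln(452/505) + 8.314 × ln(75.8/19.9)] = 16.2 J/K.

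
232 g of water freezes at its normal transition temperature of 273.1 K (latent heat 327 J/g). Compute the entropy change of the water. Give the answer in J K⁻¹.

ΔS = -278 J/K

Heat released by the substance: Q = −mL = −232 × 327 = −75864 J.
At constant T, ΔS = Q_rev/T = −75864 / 273.1 = -278 J/K.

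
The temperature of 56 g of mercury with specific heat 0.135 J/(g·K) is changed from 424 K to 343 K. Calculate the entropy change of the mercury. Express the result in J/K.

ΔS = ∫dQ_rev/T = m c ln(T₂/T₁) = 56 × 0.135 × ln(343/424) = -1.6 J/K.

ΔS = -1.6 J/K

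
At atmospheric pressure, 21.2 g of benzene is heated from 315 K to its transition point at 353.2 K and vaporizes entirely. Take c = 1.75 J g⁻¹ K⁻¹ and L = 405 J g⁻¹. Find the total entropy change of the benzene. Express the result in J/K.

Warming step: ΔS₁ = m c ln(T_tr/T_i) = 21.2 × 1.75 × ln(353.2/315) = 4.247 J/K.
Phase change: ΔS₂ = +mL/T_tr = 21.2 × 405 / 353.2 = 24.31 J/K.
ΔS_total = (4.247) + (24.31) = 28.6 J/K.

ΔS = 28.6 J/K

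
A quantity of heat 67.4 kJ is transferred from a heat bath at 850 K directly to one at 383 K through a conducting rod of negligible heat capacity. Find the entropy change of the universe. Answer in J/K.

ΔS_total = 96.7 J/K

ΔS_hot = −Q/T_H = −67400/850 = -79.29 J/K and ΔS_cold = +Q/T_C = 67400/383 = 176 J/K.
ΔS_total = -79.29 + 176 = 96.7 J/K, positive as the second law requires.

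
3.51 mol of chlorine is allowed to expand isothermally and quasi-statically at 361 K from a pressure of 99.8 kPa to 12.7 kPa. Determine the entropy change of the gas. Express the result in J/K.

ΔS_gas = 60.2 J/K

For an isothermal ideal gas ΔS_gas = nR ln(P₁/P₂) = 3.51 × 8.314 × ln(99.8/12.7) = 60.2 J/K.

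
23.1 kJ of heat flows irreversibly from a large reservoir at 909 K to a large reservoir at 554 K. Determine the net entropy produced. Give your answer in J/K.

ΔS_total = 16.3 J/K

ΔS_hot = −Q/T_H = −23100/909 = -25.41 J/K and ΔS_cold = +Q/T_C = 23100/554 = 41.7 J/K.
ΔS_total = -25.41 + 41.7 = 16.3 J/K, positive as the second law requires.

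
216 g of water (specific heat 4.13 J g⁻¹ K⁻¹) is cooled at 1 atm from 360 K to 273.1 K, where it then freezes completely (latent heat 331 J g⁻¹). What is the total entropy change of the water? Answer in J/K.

Cooling step: ΔS₁ = m c ln(T_tr/T_i) = 216 × 4.13 × ln(273.1/360) = -246.5 J/K.
Phase change: ΔS₂ = −mL/T_tr = −216 × 331 / 273.1 = -261.8 J/K.
ΔS_total = (-246.5) + (-261.8) = -508 J/K.

ΔS = -508 J/K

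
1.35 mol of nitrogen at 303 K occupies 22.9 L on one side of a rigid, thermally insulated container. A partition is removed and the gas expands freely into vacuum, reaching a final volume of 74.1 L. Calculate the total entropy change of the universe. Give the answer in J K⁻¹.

ΔS_universe = 13.2 J/K

For an ideal gas in free expansion Q = 0 and W = 0, so T is unchanged.
Entropy is a state function; using a reversible isothermal path, ΔS_gas = nR ln(V₂/V₁) = 1.35 × 8.314 × ln(74.1/22.9) = 13.2 J/K.
The insulated surroundings exchange no heat, so ΔS_surr = 0 and ΔS_universe = ΔS_gas.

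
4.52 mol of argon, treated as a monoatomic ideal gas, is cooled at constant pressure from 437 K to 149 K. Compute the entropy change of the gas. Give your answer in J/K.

At constant pressure, ΔS = nC_p ln(T₂/T₁) with C_p = 5R/2 = 20.79 J mol⁻¹ K⁻¹.
ΔS = 4.52 × 20.79 × ln(149/437) = -101 J/K.

ΔS = -101 J/K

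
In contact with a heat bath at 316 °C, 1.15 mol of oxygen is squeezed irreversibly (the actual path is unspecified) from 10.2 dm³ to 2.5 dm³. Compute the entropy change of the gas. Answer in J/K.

ΔS_gas = -13.4 J/K

Entropy is a state function, so ΔS_gas depends only on the end states.
For an isothermal ideal gas ΔS_gas = nR ln(V₂/V₁) = 1.15 × 8.314 × ln(2.5/10.2) = -13.4 J/K.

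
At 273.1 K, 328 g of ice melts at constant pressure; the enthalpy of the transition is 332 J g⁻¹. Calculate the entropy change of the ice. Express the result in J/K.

ΔS = 399 J/K

Heat absorbed by the substance: Q = mL = 328 × 332 = 108896 J.
At constant T, ΔS = Q_rev/T = 108896 / 273.1 = 399 J/K.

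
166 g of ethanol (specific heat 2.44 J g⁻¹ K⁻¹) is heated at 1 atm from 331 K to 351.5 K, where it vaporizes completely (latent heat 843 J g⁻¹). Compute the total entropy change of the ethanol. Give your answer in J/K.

ΔS = 422 J/K

Warming step: ΔS₁ = m c ln(T_tr/T_i) = 166 × 2.44 × ln(351.5/331) = 24.34 J/K.
Phase change: ΔS₂ = +mL/T_tr = 166 × 843 / 351.5 = 398.1 J/K.
ΔS_total = (24.34) + (398.1) = 422 J/K.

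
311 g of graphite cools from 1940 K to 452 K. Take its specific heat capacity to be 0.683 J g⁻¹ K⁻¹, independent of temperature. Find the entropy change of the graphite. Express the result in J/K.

ΔS = -309 J/K

ΔS = ∫dQ_rev/T = m c ln(T₂/T₁) = 311 × 0.683 × ln(452/1940) = -309 J/K.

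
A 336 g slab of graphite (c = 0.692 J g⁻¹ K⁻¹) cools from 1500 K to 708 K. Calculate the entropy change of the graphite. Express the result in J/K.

ΔS = ∫dQ_rev/T = m c ln(T₂/T₁) = 336 × 0.692 × ln(708/1500) = -175 J/K.

ΔS = -175 J/K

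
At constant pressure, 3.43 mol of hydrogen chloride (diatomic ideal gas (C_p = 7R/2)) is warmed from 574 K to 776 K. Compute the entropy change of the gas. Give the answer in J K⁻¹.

At constant pressure, ΔS = nC_p ln(T₂/T₁) with C_p = 7R/2 = 29.1 J mol⁻¹ K⁻¹.
ΔS = 3.43 × 29.1 × ln(776/574) = 30.1 J/K.

ΔS = 30.1 J/K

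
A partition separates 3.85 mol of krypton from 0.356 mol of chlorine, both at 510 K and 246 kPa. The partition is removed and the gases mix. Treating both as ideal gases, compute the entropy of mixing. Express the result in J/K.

ΔS_mix = 10.1 J/K

Mole fractions: x_A = 3.85/4.21 = 0.915, x_B = 0.0846.
ΔS_mix = −R(n_A ln x_A + n_B ln x_B) = −8.314 × (3.85 ln 0.915 + 0.356 ln 0.0846) = 10.1 J/K.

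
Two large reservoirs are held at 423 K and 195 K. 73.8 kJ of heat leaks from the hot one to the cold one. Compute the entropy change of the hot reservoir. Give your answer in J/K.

ΔS_hot = -174 J/K

The hot reservoir loses heat Q, so ΔS_hot = −Q/T_H = −73800/423 = -174 J/K.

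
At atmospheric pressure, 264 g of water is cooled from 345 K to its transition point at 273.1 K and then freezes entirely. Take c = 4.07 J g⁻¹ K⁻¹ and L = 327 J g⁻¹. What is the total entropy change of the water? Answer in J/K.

Cooling step: ΔS₁ = m c ln(T_tr/T_i) = 264 × 4.07 × ln(273.1/345) = -251.1 J/K.
Phase change: ΔS₂ = −mL/T_tr = −264 × 327 / 273.1 = -316.1 J/K.
ΔS_total = (-251.1) + (-316.1) = -567 J/K.

ΔS = -567 J/K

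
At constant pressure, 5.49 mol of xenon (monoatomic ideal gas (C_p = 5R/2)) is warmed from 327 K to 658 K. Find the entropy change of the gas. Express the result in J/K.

At constant pressure, ΔS = nC_p ln(T₂/T₁) with C_p = 5R/2 = 20.79 J mol⁻¹ K⁻¹.
ΔS = 5.49 × 20.79 × ln(658/327) = 79.8 J/K.

ΔS = 79.8 J/K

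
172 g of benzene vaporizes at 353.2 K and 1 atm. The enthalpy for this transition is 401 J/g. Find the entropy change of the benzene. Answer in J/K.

Heat absorbed by the substance: Q = mL = 172 × 401 = 68972 J.
At constant T, ΔS = Q_rev/T = 68972 / 353.2 = 195 J/K.

ΔS = 195 J/K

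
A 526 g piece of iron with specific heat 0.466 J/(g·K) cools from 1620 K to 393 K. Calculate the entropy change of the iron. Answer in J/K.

ΔS = -347 J/K

ΔS = ∫dQ_rev/T = m c ln(T₂/T₁) = 526 × 0.466 × ln(393/1620) = -347 J/K.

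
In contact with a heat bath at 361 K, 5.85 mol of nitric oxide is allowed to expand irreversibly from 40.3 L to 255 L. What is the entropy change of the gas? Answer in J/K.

ΔS_gas = 89.7 J/K

Entropy is a state function, so ΔS_gas depends only on the end states.
For an isothermal ideal gas ΔS_gas = nR ln(V₂/V₁) = 5.85 × 8.314 × ln(255/40.3) = 89.7 J/K.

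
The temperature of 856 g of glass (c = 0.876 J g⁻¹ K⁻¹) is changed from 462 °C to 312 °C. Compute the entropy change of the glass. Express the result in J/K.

ΔS = -171 J/K

In kelvin: T₁ = 735.15 K, T₂ = 585.15 K. ΔS = ∫dQ_rev/T = m c ln(T₂/T₁) = 856 × 0.876 × ln(585.15/735.15) = -171 J/K.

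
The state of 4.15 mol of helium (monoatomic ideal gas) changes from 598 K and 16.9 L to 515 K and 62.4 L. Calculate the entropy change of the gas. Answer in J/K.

Entropy is a state function: ΔS = nC_V ln(T₂/T₁) + nR ln(V₂/V₁), with C_V = 3R/2 = 12.47 J mol⁻¹ K⁻¹ for a monoatomic ideal gas.
ΔS = 4.15 × [12.47 × ln(515/598) + 8.314 × ln(62.4/16.9)] = 37.3 J/K.

ΔS = 37.3 J/K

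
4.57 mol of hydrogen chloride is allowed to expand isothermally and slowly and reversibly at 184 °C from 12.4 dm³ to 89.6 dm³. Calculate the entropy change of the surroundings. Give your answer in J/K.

For an isothermal ideal gas ΔS_gas = nR ln(V₂/V₁) = 4.57 × 8.314 × ln(89.6/12.4) = 75.1 J/K.
The process is reversible, so ΔS_surr = −ΔS_gas = -75.1 J/K and ΔS_universe = 0.

ΔS_surr = -75.1 J/K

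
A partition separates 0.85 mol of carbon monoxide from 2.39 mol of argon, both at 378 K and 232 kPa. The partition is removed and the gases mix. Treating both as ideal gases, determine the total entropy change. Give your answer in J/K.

Mole fractions: x_A = 0.85/3.24 = 0.262, x_B = 0.738.
ΔS_mix = −R(n_A ln x_A + n_B ln x_B) = −8.314 × (0.85 ln 0.262 + 2.39 ln 0.738) = 15.5 J/K.

ΔS_mix = 15.5 J/K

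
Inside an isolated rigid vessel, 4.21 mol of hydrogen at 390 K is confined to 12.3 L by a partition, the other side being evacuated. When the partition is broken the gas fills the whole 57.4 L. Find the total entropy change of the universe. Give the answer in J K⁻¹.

ΔS_universe = 53.9 J/K

No heat is exchanged and no work is done, so the ideal-gas temperature stays constant.
Entropy is a state function; using a reversible isothermal path, ΔS_gas = nR ln(V₂/V₁) = 4.21 × 8.314 × ln(57.4/12.3) = 53.9 J/K.
The insulated surroundings exchange no heat, so ΔS_surr = 0 and ΔS_universe = ΔS_gas.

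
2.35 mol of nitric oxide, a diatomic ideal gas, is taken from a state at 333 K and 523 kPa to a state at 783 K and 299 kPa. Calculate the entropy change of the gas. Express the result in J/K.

ΔS = 69.4 J/K

ΔS = nC_p ln(T₂/T₁) − nR ln(P₂/P₁), with C_p = 7R/2 = 29.1 J mol⁻¹ K⁻¹ for a diatomic ideal gas.
ΔS = 2.35 × [29.1 × ln(783/333) − 8.314 × ln(299/523)] = 69.4 J/K.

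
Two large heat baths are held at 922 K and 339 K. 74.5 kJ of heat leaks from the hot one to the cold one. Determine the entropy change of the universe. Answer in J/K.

ΔS_total = 139 J/K

ΔS_hot = −Q/T_H = −74500/922 = -80.8 J/K and ΔS_cold = +Q/T_C = 74500/339 = 219.8 J/K.
ΔS_total = -80.8 + 219.8 = 139 J/K, positive as the second law requires.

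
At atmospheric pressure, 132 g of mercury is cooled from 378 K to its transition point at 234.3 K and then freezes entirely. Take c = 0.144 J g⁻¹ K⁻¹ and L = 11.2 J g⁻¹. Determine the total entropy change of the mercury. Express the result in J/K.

Cooling step: ΔS₁ = m c ln(T_tr/T_i) = 132 × 0.144 × ln(234.3/378) = -9.091 J/K.
Phase change: ΔS₂ = −mL/T_tr = −132 × 11.2 / 234.3 = -6.31 J/K.
ΔS_total = (-9.091) + (-6.31) = -15.4 J/K.

ΔS = -15.4 J/K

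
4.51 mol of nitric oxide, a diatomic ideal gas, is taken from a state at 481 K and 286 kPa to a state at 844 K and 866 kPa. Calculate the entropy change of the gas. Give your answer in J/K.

ΔS = 32.3 J/K

ΔS = nC_p ln(T₂/T₁) − nR ln(P₂/P₁), with C_p = 7R/2 = 29.1 J mol⁻¹ K⁻¹ for a diatomic ideal gas.
ΔS = 4.51 × [29.1 × ln(844/481) − 8.314 × ln(866/286)] = 32.3 J/K.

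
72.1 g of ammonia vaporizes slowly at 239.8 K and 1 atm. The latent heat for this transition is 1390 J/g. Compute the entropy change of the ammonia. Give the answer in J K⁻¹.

Heat absorbed by the substance: Q = mL = 72.1 × 1390 = 100219 J.
At constant T, ΔS = Q_rev/T = 100219 / 239.8 = 418 J/K.

ΔS = 418 J/K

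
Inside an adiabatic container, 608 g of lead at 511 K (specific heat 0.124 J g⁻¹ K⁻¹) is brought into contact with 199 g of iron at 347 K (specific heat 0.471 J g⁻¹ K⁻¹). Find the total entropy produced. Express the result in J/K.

ΔS_total = 3.15 J/K

Energy balance: T_f = (m₁c₁T₁ + m₂c₂T₂)/(m₁c₁ + m₂c₂) = 420.11 K.
ΔS₁ = m₁c₁ ln(T_f/T₁) = 75.392 × ln(420.11/511) = -14.77 J/K.
ΔS₂ = m₂c₂ ln(T_f/T₂) = 93.729 × ln(420.11/347) = 17.92 J/K.
ΔS_total = -14.77 + 17.92 = 3.15 J/K.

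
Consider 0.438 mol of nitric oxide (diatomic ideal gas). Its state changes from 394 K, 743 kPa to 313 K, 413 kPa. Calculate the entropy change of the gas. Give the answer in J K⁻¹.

ΔS = nC_p ln(T₂/T₁) − nR ln(P₂/P₁), with C_p = 7R/2 = 29.1 J mol⁻¹ K⁻¹ for a diatomic ideal gas.
ΔS = 0.438 × [29.1 × ln(313/394) − 8.314 × ln(413/743)] = -0.795 J/K.

ΔS = -0.795 J/K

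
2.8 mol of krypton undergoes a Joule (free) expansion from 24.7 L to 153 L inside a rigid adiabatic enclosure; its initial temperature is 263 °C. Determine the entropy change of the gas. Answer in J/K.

ΔS_gas = 42.5 J/K

No heat is exchanged and no work is done, so the ideal-gas temperature stays constant.
Entropy is a state function; using a reversible isothermal path, ΔS_gas = nR ln(V₂/V₁) = 2.8 × 8.314 × ln(153/24.7) = 42.5 J/K.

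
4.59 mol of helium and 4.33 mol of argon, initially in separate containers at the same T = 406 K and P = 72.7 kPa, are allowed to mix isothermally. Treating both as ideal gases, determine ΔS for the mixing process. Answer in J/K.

Mole fractions: x_A = 4.59/8.92 = 0.515, x_B = 0.485.
ΔS_mix = −R(n_A ln x_A + n_B ln x_B) = −8.314 × (4.59 ln 0.515 + 4.33 ln 0.485) = 51.4 J/K.

ΔS_mix = 51.4 J/K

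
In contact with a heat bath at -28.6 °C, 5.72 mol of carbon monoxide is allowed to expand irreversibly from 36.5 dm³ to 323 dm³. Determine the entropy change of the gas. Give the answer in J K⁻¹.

Entropy is a state function, so ΔS_gas depends only on the end states.
For an isothermal ideal gas ΔS_gas = nR ln(V₂/V₁) = 5.72 × 8.314 × ln(323/36.5) = 104 J/K.

ΔS_gas = 104 J/K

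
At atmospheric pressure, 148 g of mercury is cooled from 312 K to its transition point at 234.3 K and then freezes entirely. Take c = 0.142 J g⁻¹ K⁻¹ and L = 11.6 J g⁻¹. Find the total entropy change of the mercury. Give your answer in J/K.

Cooling step: ΔS₁ = m c ln(T_tr/T_i) = 148 × 0.142 × ln(234.3/312) = -6.019 J/K.
Phase change: ΔS₂ = −mL/T_tr = −148 × 11.6 / 234.3 = -7.327 J/K.
ΔS_total = (-6.019) + (-7.327) = -13.3 J/K.

ΔS = -13.3 J/K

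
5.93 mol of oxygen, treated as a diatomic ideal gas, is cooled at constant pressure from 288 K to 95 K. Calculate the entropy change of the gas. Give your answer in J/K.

ΔS = -191 J/K

At constant pressure, ΔS = nC_p ln(T₂/T₁) with C_p = 7R/2 = 29.1 J mol⁻¹ K⁻¹.
ΔS = 5.93 × 29.1 × ln(95/288) = -191 J/K.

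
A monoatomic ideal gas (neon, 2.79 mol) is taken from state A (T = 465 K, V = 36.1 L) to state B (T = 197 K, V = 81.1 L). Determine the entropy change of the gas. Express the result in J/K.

Entropy is a state function: ΔS = nC_V ln(T₂/T₁) + nR ln(V₂/V₁), with C_V = 3R/2 = 12.47 J mol⁻¹ K⁻¹ for a monoatomic ideal gas.
ΔS = 2.79 × [12.47 × ln(197/465) + 8.314 × ln(81.1/36.1)] = -11.1 J/K.

ΔS = -11.1 J/K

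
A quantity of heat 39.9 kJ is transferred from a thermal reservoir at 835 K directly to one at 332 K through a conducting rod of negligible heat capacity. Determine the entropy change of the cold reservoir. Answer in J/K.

ΔS_cold = 120 J/K

The cold reservoir gains heat Q, so ΔS_cold = +Q/T_C = 39900/332 = 120 J/K.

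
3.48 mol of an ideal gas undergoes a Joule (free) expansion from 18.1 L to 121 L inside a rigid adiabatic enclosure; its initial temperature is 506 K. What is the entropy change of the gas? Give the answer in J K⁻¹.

ΔS_gas = 55 J/K

For an ideal gas in free expansion Q = 0 and W = 0, so T is unchanged.
Entropy is a state function; using a reversible isothermal path, ΔS_gas = nR ln(V₂/V₁) = 3.48 × 8.314 × ln(121/18.1) = 55 J/K.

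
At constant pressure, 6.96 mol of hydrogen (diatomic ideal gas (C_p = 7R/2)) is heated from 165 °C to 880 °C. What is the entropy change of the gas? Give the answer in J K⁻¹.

ΔS = 196 J/K

In kelvin: T₁ = 438.15 K, T₂ = 1153.15 K. At constant pressure, ΔS = nC_p ln(T₂/T₁) with C_p = 7R/2 = 29.1 J mol⁻¹ K⁻¹.
ΔS = 6.96 × 29.1 × ln(1153.15/438.15) = 196 J/K.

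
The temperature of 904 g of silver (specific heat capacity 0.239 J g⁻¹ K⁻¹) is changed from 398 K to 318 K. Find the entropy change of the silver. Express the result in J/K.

ΔS = ∫dQ_rev/T = m c ln(T₂/T₁) = 904 × 0.239 × ln(318/398) = -48.5 J/K.

ΔS = -48.5 J/K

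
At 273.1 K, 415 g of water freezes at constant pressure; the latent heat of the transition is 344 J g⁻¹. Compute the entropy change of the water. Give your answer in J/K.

ΔS = -523 J/K

Heat released by the substance: Q = −mL = −415 × 344 = −142760 J.
At constant T, ΔS = Q_rev/T = −142760 / 273.1 = -523 J/K.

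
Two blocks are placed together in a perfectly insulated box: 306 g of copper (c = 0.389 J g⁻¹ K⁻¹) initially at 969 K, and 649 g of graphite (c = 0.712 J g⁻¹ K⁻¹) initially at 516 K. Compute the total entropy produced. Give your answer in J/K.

ΔS_total = 21.1 J/K

Energy balance: T_f = (m₁c₁T₁ + m₂c₂T₂)/(m₁c₁ + m₂c₂) = 608.79 K.
ΔS₁ = m₁c₁ ln(T_f/T₁) = 119.034 × ln(608.79/969) = -55.33 J/K.
ΔS₂ = m₂c₂ ln(T_f/T₂) = 462.088 × ln(608.79/516) = 76.41 J/K.
ΔS_total = -55.33 + 76.41 = 21.1 J/K.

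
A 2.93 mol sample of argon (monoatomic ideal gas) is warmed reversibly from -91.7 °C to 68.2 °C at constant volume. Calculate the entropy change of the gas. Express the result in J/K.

ΔS = 23.1 J/K

In kelvin: T₁ = 181.45 K, T₂ = 341.35 K. At constant volume, ΔS = nC_V ln(T₂/T₁) with C_V = 3R/2 = 12.47 J mol⁻¹ K⁻¹.
ΔS = 2.93 × 12.47 × ln(341.35/181.45) = 23.1 J/K.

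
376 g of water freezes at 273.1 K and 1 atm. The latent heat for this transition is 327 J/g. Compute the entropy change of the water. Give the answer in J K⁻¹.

ΔS = -450 J/K

Heat released by the substance: Q = −mL = −376 × 327 = −122952 J.
At constant T, ΔS = Q_rev/T = −122952 / 273.1 = -450 J/K.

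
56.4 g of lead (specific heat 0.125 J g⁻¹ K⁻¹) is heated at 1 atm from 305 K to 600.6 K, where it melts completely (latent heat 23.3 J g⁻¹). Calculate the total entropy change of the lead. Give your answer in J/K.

Warming step: ΔS₁ = m c ln(T_tr/T_i) = 56.4 × 0.125 × ln(600.6/305) = 4.7772 J/K.
Phase change: ΔS₂ = +mL/T_tr = 56.4 × 23.3 / 600.6 = 2.188 J/K.
ΔS_total = (4.7772) + (2.188) = 6.97 J/K.

ΔS = 6.97 J/K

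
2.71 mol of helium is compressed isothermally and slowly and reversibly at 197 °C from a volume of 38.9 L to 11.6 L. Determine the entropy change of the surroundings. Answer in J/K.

For an isothermal ideal gas ΔS_gas = nR ln(V₂/V₁) = 2.71 × 8.314 × ln(11.6/38.9) = -27.3 J/K.
The process is reversible, so ΔS_surr = −ΔS_gas = 27.3 J/K and ΔS_universe = 0.

ΔS_surr = 27.3 J/K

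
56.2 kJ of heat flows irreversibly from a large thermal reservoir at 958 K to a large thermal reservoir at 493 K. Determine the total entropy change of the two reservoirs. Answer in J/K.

ΔS_total = 55.3 J/K

ΔS_hot = −Q/T_H = −56200/958 = -58.66 J/K and ΔS_cold = +Q/T_C = 56200/493 = 114 J/K.
ΔS_total = -58.66 + 114 = 55.3 J/K, positive as the second law requires.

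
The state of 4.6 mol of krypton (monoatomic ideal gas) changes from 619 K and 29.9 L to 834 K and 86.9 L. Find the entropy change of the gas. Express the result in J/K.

Entropy is a state function: ΔS = nC_V ln(T₂/T₁) + nR ln(V₂/V₁), with C_V = 3R/2 = 12.47 J mol⁻¹ K⁻¹ for a monoatomic ideal gas.
ΔS = 4.6 × [12.47 × ln(834/619) + 8.314 × ln(86.9/29.9)] = 57.9 J/K.

ΔS = 57.9 J/K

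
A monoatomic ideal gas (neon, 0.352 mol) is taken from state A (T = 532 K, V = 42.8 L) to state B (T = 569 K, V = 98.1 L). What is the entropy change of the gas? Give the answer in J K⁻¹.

ΔS = 2.72 J/K

Entropy is a state function: ΔS = nC_V ln(T₂/T₁) + nR ln(V₂/V₁), with C_V = 3R/2 = 12.47 J mol⁻¹ K⁻¹ for a monoatomic ideal gas.
ΔS = 0.352 × [12.47 × ln(569/532) + 8.314 × ln(98.1/42.8)] = 2.72 J/K.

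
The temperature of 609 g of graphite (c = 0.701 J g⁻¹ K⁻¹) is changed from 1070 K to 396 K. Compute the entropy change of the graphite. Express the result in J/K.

ΔS = ∫dQ_rev/T = m c ln(T₂/T₁) = 609 × 0.701 × ln(396/1070) = -424 J/K.

ΔS = -424 J/K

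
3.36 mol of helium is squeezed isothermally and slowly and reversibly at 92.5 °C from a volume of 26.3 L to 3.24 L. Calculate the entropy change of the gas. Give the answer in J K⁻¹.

For an isothermal ideal gas ΔS_gas = nR ln(V₂/V₁) = 3.36 × 8.314 × ln(3.24/26.3) = -58.5 J/K.

ΔS_gas = -58.5 J/K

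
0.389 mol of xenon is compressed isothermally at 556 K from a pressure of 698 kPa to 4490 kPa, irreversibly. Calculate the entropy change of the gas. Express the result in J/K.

ΔS_gas = -6.02 J/K

Entropy is a state function, so ΔS_gas depends only on the end states.
For an isothermal ideal gas ΔS_gas = nR ln(P₁/P₂) = 0.389 × 8.314 × ln(698/4490) = -6.02 J/K.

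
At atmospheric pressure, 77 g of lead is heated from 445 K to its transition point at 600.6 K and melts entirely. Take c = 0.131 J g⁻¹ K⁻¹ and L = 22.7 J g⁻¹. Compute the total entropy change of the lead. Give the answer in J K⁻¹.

Warming step: ΔS₁ = m c ln(T_tr/T_i) = 77 × 0.131 × ln(600.6/445) = 3.0246 J/K.
Phase change: ΔS₂ = +mL/T_tr = 77 × 22.7 / 600.6 = 2.9103 J/K.
ΔS_total = (3.0246) + (2.9103) = 5.93 J/K.

ΔS = 5.93 J/K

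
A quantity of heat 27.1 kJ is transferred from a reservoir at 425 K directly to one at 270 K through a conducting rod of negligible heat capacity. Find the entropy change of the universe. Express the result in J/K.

ΔS_total = 36.6 J/K

ΔS_hot = −Q/T_H = −27100/425 = -63.76 J/K and ΔS_cold = +Q/T_C = 27100/270 = 100.4 J/K.
ΔS_total = -63.76 + 100.4 = 36.6 J/K, positive as the second law requires.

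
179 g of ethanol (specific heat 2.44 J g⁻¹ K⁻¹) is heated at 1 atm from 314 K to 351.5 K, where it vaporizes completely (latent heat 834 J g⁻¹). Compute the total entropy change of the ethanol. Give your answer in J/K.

ΔS = 474 J/K

Warming step: ΔS₁ = m c ln(T_tr/T_i) = 179 × 2.44 × ln(351.5/314) = 49.27 J/K.
Phase change: ΔS₂ = +mL/T_tr = 179 × 834 / 351.5 = 424.7 J/K.
ΔS_total = (49.27) + (424.7) = 474 J/K.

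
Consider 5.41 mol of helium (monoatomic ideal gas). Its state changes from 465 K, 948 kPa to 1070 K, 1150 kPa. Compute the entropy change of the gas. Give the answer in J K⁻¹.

ΔS = 85 J/K

ΔS = nC_p ln(T₂/T₁) − nR ln(P₂/P₁), with C_p = 5R/2 = 20.79 J mol⁻¹ K⁻¹ for a monoatomic ideal gas.
ΔS = 5.41 × [20.79 × ln(1070/465) − 8.314 × ln(1150/948)] = 85 J/K.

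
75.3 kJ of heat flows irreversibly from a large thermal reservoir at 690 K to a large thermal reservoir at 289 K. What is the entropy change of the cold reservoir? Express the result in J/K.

The cold reservoir gains heat Q, so ΔS_cold = +Q/T_C = 75300/289 = 261 J/K.

ΔS_cold = 261 J/K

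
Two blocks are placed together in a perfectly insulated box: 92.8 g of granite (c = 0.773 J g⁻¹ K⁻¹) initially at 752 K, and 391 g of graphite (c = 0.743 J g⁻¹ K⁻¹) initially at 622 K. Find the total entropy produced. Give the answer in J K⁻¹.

Energy balance: T_f = (m₁c₁T₁ + m₂c₂T₂)/(m₁c₁ + m₂c₂) = 647.74 K.
ΔS₁ = m₁c₁ ln(T_f/T₁) = 71.7344 × ln(647.74/752) = -10.706 J/K.
ΔS₂ = m₂c₂ ln(T_f/T₂) = 290.513 × ln(647.74/622) = 11.782 J/K.
ΔS_total = -10.706 + 11.782 = 1.08 J/K.

ΔS_total = 1.08 J/K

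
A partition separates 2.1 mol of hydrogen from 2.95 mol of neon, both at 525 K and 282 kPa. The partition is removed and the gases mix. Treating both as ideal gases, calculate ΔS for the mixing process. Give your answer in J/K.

Mole fractions: x_A = 2.1/5.05 = 0.416, x_B = 0.584.
ΔS_mix = −R(n_A ln x_A + n_B ln x_B) = −8.314 × (2.1 ln 0.416 + 2.95 ln 0.584) = 28.5 J/K.

ΔS_mix = 28.5 J/K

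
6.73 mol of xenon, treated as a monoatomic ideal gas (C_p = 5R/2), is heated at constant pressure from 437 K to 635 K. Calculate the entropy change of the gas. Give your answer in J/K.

ΔS = 52.3 J/K

At constant pressure, ΔS = nC_p ln(T₂/T₁) with C_p = 5R/2 = 20.79 J mol⁻¹ K⁻¹.
ΔS = 6.73 × 20.79 × ln(635/437) = 52.3 J/K.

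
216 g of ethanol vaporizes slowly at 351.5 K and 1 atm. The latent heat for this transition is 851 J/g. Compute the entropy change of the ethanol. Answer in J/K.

Heat absorbed by the substance: Q = mL = 216 × 851 = 183816 J.
At constant T, ΔS = Q_rev/T = 183816 / 351.5 = 523 J/K.

ΔS = 523 J/K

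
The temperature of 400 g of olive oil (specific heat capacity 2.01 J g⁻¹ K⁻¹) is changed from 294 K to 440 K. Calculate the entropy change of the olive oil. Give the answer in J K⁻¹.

ΔS = ∫dQ_rev/T = m c ln(T₂/T₁) = 400 × 2.01 × ln(440/294) = 324 J/K.

ΔS = 324 J/K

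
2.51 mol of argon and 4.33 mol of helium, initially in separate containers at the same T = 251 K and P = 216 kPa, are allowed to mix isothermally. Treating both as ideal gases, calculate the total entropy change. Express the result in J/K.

ΔS_mix = 37.4 J/K

Mole fractions: x_A = 2.51/6.84 = 0.367, x_B = 0.633.
ΔS_mix = −R(n_A ln x_A + n_B ln x_B) = −8.314 × (2.51 ln 0.367 + 4.33 ln 0.633) = 37.4 J/K.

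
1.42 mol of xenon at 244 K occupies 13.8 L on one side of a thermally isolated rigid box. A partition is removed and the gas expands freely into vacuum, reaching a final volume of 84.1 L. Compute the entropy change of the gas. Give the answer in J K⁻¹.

For an ideal gas in free expansion Q = 0 and W = 0, so T is unchanged.
Entropy is a state function; using a reversible isothermal path, ΔS_gas = nR ln(V₂/V₁) = 1.42 × 8.314 × ln(84.1/13.8) = 21.3 J/K.

ΔS_gas = 21.3 J/K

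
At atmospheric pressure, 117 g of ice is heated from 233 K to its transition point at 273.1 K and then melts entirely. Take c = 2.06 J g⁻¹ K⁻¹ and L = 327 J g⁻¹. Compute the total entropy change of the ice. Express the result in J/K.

Warming step: ΔS₁ = m c ln(T_tr/T_i) = 117 × 2.06 × ln(273.1/233) = 38.27 J/K.
Phase change: ΔS₂ = +mL/T_tr = 117 × 327 / 273.1 = 140.1 J/K.
ΔS_total = (38.27) + (140.1) = 178 J/K.

ΔS = 178 J/K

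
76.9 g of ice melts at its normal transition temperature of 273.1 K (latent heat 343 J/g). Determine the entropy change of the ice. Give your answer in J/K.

Heat absorbed by the substance: Q = mL = 76.9 × 343 = 26376.7 J.
At constant T, ΔS = Q_rev/T = 26376.7 / 273.1 = 96.6 J/K.

ΔS = 96.6 J/K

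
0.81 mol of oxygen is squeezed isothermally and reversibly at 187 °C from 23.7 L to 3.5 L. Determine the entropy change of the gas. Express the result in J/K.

ΔS_gas = -12.9 J/K

For an isothermal ideal gas ΔS_gas = nR ln(V₂/V₁) = 0.81 × 8.314 × ln(3.5/23.7) = -12.9 J/K.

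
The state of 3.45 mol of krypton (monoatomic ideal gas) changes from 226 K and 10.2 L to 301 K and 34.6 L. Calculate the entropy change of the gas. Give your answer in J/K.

Entropy is a state function: ΔS = nC_V ln(T₂/T₁) + nR ln(V₂/V₁), with C_V = 3R/2 = 12.47 J mol⁻¹ K⁻¹ for a monoatomic ideal gas.
ΔS = 3.45 × [12.47 × ln(301/226) + 8.314 × ln(34.6/10.2)] = 47.4 J/K.

ΔS = 47.4 J/K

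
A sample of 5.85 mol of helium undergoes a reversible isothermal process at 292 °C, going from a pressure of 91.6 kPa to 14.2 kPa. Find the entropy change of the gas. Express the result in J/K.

ΔS_gas = 90.7 J/K

For an isothermal ideal gas ΔS_gas = nR ln(P₁/P₂) = 5.85 × 8.314 × ln(91.6/14.2) = 90.7 J/K.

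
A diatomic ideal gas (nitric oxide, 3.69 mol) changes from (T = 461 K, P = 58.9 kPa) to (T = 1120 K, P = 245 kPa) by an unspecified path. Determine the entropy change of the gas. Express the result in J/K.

ΔS = 51.6 J/K

ΔS = nC_p ln(T₂/T₁) − nR ln(P₂/P₁), with C_p = 7R/2 = 29.1 J mol⁻¹ K⁻¹ for a diatomic ideal gas.
ΔS = 3.69 × [29.1 × ln(1120/461) − 8.314 × ln(245/58.9)] = 51.6 J/K.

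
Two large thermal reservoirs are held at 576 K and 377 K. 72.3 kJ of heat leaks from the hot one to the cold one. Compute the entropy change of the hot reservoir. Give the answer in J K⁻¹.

The hot reservoir loses heat Q, so ΔS_hot = −Q/T_H = −72300/576 = -126 J/K.

ΔS_hot = -126 J/K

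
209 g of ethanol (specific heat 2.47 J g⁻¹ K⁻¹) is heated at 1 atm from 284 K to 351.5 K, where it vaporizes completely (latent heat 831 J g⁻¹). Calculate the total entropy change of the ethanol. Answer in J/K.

ΔS = 604 J/K

Warming step: ΔS₁ = m c ln(T_tr/T_i) = 209 × 2.47 × ln(351.5/284) = 110.1 J/K.
Phase change: ΔS₂ = +mL/T_tr = 209 × 831 / 351.5 = 494.1 J/K.
ΔS_total = (110.1) + (494.1) = 604 J/K.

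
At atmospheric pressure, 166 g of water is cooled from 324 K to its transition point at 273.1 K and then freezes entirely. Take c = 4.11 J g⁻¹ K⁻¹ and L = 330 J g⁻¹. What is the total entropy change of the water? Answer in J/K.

Cooling step: ΔS₁ = m c ln(T_tr/T_i) = 166 × 4.11 × ln(273.1/324) = -116.6 J/K.
Phase change: ΔS₂ = −mL/T_tr = −166 × 330 / 273.1 = -200.6 J/K.
ΔS_total = (-116.6) + (-200.6) = -317 J/K.

ΔS = -317 J/K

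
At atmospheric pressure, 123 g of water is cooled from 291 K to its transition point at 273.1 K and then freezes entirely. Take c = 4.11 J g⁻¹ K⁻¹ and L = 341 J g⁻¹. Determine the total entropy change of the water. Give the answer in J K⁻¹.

ΔS = -186 J/K

Cooling step: ΔS₁ = m c ln(T_tr/T_i) = 123 × 4.11 × ln(273.1/291) = -32.09 J/K.
Phase change: ΔS₂ = −mL/T_tr = −123 × 341 / 273.1 = -153.6 J/K.
ΔS_total = (-32.09) + (-153.6) = -186 J/K.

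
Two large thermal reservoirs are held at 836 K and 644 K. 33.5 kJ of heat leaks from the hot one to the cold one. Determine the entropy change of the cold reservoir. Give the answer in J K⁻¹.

ΔS_cold = 52 J/K

The cold reservoir gains heat Q, so ΔS_cold = +Q/T_C = 33500/644 = 52 J/K.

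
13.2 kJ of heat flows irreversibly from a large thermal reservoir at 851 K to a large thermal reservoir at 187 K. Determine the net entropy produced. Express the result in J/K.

ΔS_total = 55.1 J/K

ΔS_hot = −Q/T_H = −13200/851 = -15.51 J/K and ΔS_cold = +Q/T_C = 13200/187 = 70.59 J/K.
ΔS_total = -15.51 + 70.59 = 55.1 J/K, positive as the second law requires.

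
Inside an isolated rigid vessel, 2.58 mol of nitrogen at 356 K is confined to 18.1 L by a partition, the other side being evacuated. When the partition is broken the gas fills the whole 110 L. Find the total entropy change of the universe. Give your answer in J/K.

For an ideal gas in free expansion Q = 0 and W = 0, so T is unchanged.
Entropy is a state function; using a reversible isothermal path, ΔS_gas = nR ln(V₂/V₁) = 2.58 × 8.314 × ln(110/18.1) = 38.7 J/K.
The insulated surroundings exchange no heat, so ΔS_surr = 0 and ΔS_universe = ΔS_gas.

ΔS_universe = 38.7 J/K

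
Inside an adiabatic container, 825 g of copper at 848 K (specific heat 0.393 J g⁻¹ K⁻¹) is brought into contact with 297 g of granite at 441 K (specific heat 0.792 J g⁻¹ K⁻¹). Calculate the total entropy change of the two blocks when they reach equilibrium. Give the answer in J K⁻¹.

Energy balance: T_f = (m₁c₁T₁ + m₂c₂T₂)/(m₁c₁ + m₂c₂) = 676.87 K.
ΔS₁ = m₁c₁ ln(T_f/T₁) = 324.225 × ln(676.87/848) = -73.08 J/K.
ΔS₂ = m₂c₂ ln(T_f/T₂) = 235.224 × ln(676.87/441) = 100.8 J/K.
ΔS_total = -73.08 + 100.8 = 27.7 J/K.

ΔS_total = 27.7 J/K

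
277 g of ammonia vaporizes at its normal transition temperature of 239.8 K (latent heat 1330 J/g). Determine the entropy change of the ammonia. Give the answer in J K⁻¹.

Heat absorbed by the substance: Q = mL = 277 × 1330 = 368410 J.
At constant T, ΔS = Q_rev/T = 368410 / 239.8 = 1540 J/K.

ΔS = 1540 J/K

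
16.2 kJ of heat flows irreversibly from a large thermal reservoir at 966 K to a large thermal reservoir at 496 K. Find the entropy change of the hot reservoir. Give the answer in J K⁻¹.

The hot reservoir loses heat Q, so ΔS_hot = −Q/T_H = −16200/966 = -16.8 J/K.

ΔS_hot = -16.8 J/K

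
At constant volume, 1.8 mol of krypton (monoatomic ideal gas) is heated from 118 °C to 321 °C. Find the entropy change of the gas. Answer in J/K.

In kelvin: T₁ = 391.15 K, T₂ = 594.15 K. At constant volume, ΔS = nC_V ln(T₂/T₁) with C_V = 3R/2 = 12.47 J mol⁻¹ K⁻¹.
ΔS = 1.8 × 12.47 × ln(594.15/391.15) = 9.38 J/K.

ΔS = 9.38 J/K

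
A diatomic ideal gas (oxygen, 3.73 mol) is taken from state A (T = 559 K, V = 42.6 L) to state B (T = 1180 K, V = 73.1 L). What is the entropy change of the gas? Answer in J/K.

ΔS = 74.7 J/K

Entropy is a state function: ΔS = nC_V ln(T₂/T₁) + nR ln(V₂/V₁), with C_V = 5R/2 = 20.79 J mol⁻¹ K⁻¹ for a diatomic ideal gas.
ΔS = 3.73 × [20.79 × ln(1180/559) + 8.314 × ln(73.1/42.6)] = 74.7 J/K.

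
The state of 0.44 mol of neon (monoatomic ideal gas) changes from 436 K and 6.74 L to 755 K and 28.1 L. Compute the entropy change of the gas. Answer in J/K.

Entropy is a state function: ΔS = nC_V ln(T₂/T₁) + nR ln(V₂/V₁), with C_V = 3R/2 = 12.47 J mol⁻¹ K⁻¹ for a monoatomic ideal gas.
ΔS = 0.44 × [12.47 × ln(755/436) + 8.314 × ln(28.1/6.74)] = 8.24 J/K.

ΔS = 8.24 J/K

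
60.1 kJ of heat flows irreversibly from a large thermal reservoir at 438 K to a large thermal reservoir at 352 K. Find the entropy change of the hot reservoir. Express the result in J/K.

The hot reservoir loses heat Q, so ΔS_hot = −Q/T_H = −60100/438 = -137 J/K.

ΔS_hot = -137 J/K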